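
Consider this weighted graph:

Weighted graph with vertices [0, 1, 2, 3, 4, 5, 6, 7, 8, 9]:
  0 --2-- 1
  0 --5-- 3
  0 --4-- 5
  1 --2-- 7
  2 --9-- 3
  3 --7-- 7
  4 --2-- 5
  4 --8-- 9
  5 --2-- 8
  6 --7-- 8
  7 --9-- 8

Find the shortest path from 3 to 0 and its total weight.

Using Dijkstra's algorithm from vertex 3:
Shortest path: 3 -> 0
Total weight: 5 = 5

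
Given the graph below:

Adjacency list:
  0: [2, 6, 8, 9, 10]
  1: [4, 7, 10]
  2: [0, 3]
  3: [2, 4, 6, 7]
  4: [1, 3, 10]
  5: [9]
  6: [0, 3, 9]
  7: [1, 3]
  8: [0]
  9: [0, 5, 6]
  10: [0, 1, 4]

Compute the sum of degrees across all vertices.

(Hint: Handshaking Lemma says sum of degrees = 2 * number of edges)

Count edges: 15 edges.
By Handshaking Lemma: sum of degrees = 2 * 15 = 30.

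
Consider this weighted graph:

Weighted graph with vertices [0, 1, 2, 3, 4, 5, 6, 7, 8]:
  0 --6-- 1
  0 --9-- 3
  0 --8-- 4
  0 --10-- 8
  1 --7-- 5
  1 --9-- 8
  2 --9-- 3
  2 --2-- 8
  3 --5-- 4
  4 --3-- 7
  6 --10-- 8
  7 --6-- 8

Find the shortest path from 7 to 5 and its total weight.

Using Dijkstra's algorithm from vertex 7:
Shortest path: 7 -> 8 -> 1 -> 5
Total weight: 6 + 9 + 7 = 22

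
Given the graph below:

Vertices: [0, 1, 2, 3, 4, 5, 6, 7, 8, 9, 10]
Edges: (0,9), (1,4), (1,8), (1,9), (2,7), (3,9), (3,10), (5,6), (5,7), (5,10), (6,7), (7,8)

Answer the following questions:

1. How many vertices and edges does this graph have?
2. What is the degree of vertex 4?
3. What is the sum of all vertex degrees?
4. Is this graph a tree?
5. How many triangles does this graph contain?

Count: 11 vertices, 12 edges.
Vertex 4 has neighbors [1], degree = 1.
Handshaking lemma: 2 * 12 = 24.
A tree on 11 vertices has 10 edges. This graph has 12 edges (2 extra). Not a tree.
Number of triangles = 1.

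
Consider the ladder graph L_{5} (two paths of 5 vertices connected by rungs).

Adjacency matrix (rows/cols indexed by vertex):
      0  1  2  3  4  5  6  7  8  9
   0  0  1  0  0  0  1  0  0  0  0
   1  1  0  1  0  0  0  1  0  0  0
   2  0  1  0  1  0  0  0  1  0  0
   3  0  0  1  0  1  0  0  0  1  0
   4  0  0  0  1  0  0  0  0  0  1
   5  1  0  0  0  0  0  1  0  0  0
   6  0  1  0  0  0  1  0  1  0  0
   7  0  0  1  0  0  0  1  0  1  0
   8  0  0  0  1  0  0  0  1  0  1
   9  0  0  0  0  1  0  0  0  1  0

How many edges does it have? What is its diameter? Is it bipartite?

Ladder graph L_{5}: 5 rungs + 2 * (5-1) path edges = 5 + 8 = 13 edges.
Diameter = 5.
Ladder graphs are bipartite (alternating coloring along each path).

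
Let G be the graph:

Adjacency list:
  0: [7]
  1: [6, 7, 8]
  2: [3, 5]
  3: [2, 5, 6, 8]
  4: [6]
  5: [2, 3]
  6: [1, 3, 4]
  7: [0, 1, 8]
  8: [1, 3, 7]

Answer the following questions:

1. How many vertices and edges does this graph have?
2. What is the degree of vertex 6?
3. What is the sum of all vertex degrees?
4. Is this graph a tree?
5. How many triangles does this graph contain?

Count: 9 vertices, 11 edges.
Vertex 6 has neighbors [1, 3, 4], degree = 3.
Handshaking lemma: 2 * 11 = 22.
A tree on 9 vertices has 8 edges. This graph has 11 edges (3 extra). Not a tree.
Number of triangles = 2.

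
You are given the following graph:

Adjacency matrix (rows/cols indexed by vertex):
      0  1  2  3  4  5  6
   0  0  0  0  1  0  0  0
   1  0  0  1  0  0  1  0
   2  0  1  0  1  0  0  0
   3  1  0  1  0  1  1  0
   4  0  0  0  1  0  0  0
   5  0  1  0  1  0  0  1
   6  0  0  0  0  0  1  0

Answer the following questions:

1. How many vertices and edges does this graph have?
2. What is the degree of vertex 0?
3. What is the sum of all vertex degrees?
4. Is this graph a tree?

Count: 7 vertices, 7 edges.
Vertex 0 has neighbors [3], degree = 1.
Handshaking lemma: 2 * 7 = 14.
A tree on 7 vertices has 6 edges. This graph has 7 edges (1 extra). Not a tree.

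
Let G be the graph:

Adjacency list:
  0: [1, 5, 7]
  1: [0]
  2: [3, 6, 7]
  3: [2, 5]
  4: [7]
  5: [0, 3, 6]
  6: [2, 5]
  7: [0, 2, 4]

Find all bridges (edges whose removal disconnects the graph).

A bridge is an edge whose removal increases the number of connected components.
Bridges found: (0,1), (4,7)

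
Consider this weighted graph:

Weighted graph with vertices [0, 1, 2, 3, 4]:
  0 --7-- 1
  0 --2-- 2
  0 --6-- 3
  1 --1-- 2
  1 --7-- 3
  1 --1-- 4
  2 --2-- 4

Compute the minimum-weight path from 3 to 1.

Using Dijkstra's algorithm from vertex 3:
Shortest path: 3 -> 1
Total weight: 7 = 7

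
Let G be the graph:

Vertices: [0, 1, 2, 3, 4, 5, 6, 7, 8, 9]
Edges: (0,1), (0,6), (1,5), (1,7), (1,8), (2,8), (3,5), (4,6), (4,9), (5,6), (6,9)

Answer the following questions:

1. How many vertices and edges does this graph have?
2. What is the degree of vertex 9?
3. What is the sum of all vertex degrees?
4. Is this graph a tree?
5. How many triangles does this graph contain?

Count: 10 vertices, 11 edges.
Vertex 9 has neighbors [4, 6], degree = 2.
Handshaking lemma: 2 * 11 = 22.
A tree on 10 vertices has 9 edges. This graph has 11 edges (2 extra). Not a tree.
Number of triangles = 1.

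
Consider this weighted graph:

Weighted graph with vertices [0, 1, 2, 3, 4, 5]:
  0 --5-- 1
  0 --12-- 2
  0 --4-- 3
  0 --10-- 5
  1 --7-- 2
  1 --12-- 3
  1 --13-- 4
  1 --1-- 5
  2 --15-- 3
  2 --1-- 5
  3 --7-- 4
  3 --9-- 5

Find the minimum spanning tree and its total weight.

Applying Kruskal's algorithm (sort edges by weight, add if no cycle):
  Add (1,5) w=1
  Add (2,5) w=1
  Add (0,3) w=4
  Add (0,1) w=5
  Skip (1,2) w=7 (creates cycle)
  Add (3,4) w=7
  Skip (3,5) w=9 (creates cycle)
  Skip (0,5) w=10 (creates cycle)
  Skip (0,2) w=12 (creates cycle)
  Skip (1,3) w=12 (creates cycle)
  Skip (1,4) w=13 (creates cycle)
  Skip (2,3) w=15 (creates cycle)
MST weight = 18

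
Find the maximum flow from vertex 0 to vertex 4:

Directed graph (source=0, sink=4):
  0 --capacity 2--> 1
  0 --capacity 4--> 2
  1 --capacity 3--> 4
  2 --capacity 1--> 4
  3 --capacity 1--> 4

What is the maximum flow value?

Computing max flow:
  Flow on (0->1): 2/2
  Flow on (0->2): 1/4
  Flow on (1->4): 2/3
  Flow on (2->4): 1/1
Maximum flow = 3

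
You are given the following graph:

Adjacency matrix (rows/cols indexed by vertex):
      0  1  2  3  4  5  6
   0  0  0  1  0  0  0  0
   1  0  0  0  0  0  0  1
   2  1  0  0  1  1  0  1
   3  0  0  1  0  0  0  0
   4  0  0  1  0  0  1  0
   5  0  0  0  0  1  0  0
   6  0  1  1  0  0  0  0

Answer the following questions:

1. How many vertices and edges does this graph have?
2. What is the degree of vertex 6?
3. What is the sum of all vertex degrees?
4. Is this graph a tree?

Count: 7 vertices, 6 edges.
Vertex 6 has neighbors [1, 2], degree = 2.
Handshaking lemma: 2 * 6 = 12.
A graph is a tree iff it is connected and has exactly n-1 edges. This graph is connected (all 7 vertices in one component) and has 7-1 = 6 edges. It is a tree.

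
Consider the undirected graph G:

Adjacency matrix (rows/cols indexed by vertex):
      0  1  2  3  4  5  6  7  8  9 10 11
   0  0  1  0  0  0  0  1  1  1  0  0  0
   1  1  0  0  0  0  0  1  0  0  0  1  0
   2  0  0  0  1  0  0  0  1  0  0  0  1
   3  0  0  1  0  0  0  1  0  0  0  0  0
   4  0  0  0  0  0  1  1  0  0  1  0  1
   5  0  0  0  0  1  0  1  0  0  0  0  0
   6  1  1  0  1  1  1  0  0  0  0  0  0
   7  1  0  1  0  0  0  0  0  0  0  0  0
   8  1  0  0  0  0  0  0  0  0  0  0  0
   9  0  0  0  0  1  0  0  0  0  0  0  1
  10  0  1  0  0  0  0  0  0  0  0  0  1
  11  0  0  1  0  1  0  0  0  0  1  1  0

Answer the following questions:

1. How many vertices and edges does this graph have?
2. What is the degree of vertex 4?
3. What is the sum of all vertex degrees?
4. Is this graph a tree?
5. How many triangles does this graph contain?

Count: 12 vertices, 17 edges.
Vertex 4 has neighbors [5, 6, 9, 11], degree = 4.
Handshaking lemma: 2 * 17 = 34.
A tree on 12 vertices has 11 edges. This graph has 17 edges (6 extra). Not a tree.
Number of triangles = 3.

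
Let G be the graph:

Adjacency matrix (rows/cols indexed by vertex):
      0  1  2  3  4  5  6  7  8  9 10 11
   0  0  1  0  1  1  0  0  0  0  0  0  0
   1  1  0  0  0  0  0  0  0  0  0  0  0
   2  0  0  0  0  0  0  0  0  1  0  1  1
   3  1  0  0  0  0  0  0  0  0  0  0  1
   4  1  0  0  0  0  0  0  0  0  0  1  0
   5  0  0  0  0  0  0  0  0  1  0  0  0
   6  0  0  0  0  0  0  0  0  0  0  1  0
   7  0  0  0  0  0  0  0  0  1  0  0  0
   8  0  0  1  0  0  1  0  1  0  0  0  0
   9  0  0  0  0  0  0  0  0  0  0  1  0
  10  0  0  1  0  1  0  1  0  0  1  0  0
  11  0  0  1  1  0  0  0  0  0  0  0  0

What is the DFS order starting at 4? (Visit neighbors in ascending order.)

DFS from vertex 4 (neighbors processed in ascending order):
Visit order: 4, 0, 1, 3, 11, 2, 8, 5, 7, 10, 6, 9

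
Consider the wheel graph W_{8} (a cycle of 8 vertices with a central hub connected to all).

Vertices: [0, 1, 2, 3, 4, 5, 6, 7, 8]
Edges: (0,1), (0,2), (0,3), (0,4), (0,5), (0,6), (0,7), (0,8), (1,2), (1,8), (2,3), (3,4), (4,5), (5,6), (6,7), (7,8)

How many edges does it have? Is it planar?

Wheel graph W_{8}: 8 cycle edges + 8 spoke edges = 16 edges.
Total vertices: 9.
The graph is planar.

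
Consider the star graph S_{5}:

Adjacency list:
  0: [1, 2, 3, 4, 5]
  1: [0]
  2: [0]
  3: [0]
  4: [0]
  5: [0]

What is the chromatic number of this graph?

S_{5} has one hub adjacent to 5 leaves; leaves are pairwise non-adjacent.
Color the hub 0 and every leaf 1.
Chromatic number = 2.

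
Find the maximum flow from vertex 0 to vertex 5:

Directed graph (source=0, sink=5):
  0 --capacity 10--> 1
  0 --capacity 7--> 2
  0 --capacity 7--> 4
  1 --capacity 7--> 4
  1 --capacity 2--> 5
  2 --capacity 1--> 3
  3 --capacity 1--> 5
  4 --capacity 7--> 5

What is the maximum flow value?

Computing max flow:
  Flow on (0->1): 9/10
  Flow on (0->2): 1/7
  Flow on (1->4): 7/7
  Flow on (1->5): 2/2
  Flow on (2->3): 1/1
  Flow on (3->5): 1/1
  Flow on (4->5): 7/7
Maximum flow = 10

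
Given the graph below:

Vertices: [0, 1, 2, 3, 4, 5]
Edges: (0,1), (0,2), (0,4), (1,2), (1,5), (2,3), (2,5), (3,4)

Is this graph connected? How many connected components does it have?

Checking connectivity: the graph has 1 connected component(s).
All vertices are reachable from each other. The graph IS connected.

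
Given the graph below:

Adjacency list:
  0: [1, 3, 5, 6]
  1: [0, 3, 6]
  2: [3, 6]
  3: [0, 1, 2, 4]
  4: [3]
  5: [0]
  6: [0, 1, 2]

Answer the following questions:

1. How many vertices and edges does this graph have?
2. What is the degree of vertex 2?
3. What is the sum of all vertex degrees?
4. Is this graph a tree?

Count: 7 vertices, 9 edges.
Vertex 2 has neighbors [3, 6], degree = 2.
Handshaking lemma: 2 * 9 = 18.
A tree on 7 vertices has 6 edges. This graph has 9 edges (3 extra). Not a tree.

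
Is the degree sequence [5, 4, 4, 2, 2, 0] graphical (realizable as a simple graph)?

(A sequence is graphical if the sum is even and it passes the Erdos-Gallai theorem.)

Sum of degrees = 17. Sum is odd, so the sequence is NOT graphical.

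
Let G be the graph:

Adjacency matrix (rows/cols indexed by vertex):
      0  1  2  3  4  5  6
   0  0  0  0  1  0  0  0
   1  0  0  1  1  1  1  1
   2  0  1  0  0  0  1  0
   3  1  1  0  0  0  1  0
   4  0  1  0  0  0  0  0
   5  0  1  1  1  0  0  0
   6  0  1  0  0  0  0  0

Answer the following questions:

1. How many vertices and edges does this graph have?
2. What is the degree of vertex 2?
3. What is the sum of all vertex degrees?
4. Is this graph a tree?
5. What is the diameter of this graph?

Count: 7 vertices, 8 edges.
Vertex 2 has neighbors [1, 5], degree = 2.
Handshaking lemma: 2 * 8 = 16.
A tree on 7 vertices has 6 edges. This graph has 8 edges (2 extra). Not a tree.
Diameter (longest shortest path) = 3.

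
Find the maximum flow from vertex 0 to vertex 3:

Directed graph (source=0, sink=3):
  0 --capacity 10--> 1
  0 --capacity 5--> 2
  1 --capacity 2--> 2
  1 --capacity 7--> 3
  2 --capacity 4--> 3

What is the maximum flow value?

Computing max flow:
  Flow on (0->1): 9/10
  Flow on (0->2): 2/5
  Flow on (1->2): 2/2
  Flow on (1->3): 7/7
  Flow on (2->3): 4/4
Maximum flow = 11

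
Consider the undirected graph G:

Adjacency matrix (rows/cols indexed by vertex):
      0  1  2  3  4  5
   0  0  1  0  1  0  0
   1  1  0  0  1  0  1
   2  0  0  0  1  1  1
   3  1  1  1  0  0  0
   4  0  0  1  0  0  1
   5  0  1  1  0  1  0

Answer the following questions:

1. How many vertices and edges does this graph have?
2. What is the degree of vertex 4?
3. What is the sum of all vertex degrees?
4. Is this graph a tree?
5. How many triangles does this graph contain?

Count: 6 vertices, 8 edges.
Vertex 4 has neighbors [2, 5], degree = 2.
Handshaking lemma: 2 * 8 = 16.
A tree on 6 vertices has 5 edges. This graph has 8 edges (3 extra). Not a tree.
Number of triangles = 2.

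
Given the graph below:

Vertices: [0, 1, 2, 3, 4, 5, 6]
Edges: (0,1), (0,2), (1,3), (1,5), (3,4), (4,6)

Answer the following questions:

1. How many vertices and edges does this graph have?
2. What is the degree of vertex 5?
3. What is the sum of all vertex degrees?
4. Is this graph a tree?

Count: 7 vertices, 6 edges.
Vertex 5 has neighbors [1], degree = 1.
Handshaking lemma: 2 * 6 = 12.
A graph is a tree iff it is connected and has exactly n-1 edges. This graph is connected (all 7 vertices in one component) and has 7-1 = 6 edges. It is a tree.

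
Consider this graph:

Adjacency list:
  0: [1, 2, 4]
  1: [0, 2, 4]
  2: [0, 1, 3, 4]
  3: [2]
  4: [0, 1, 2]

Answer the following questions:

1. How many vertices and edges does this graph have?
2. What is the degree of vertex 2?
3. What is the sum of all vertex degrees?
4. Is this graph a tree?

Count: 5 vertices, 7 edges.
Vertex 2 has neighbors [0, 1, 3, 4], degree = 4.
Handshaking lemma: 2 * 7 = 14.
A tree on 5 vertices has 4 edges. This graph has 7 edges (3 extra). Not a tree.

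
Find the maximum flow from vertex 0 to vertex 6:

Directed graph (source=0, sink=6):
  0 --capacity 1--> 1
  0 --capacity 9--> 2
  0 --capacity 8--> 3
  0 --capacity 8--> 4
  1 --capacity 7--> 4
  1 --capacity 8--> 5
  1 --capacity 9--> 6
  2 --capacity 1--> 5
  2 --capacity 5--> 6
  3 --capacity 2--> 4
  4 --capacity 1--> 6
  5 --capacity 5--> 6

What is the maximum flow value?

Computing max flow:
  Flow on (0->1): 1/1
  Flow on (0->2): 6/9
  Flow on (0->3): 1/8
  Flow on (1->6): 1/9
  Flow on (2->5): 1/1
  Flow on (2->6): 5/5
  Flow on (3->4): 1/2
  Flow on (4->6): 1/1
  Flow on (5->6): 1/5
Maximum flow = 8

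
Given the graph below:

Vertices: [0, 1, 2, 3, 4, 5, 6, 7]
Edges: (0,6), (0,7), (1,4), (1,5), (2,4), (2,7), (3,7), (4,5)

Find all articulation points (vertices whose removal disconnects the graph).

An articulation point is a vertex whose removal disconnects the graph.
Articulation points: [0, 2, 4, 7]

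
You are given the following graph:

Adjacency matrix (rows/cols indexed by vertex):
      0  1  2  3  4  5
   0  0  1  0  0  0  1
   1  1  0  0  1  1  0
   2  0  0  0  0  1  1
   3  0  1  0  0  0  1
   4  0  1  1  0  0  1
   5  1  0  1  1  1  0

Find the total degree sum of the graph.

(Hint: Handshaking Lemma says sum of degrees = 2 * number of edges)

Count edges: 8 edges.
By Handshaking Lemma: sum of degrees = 2 * 8 = 16.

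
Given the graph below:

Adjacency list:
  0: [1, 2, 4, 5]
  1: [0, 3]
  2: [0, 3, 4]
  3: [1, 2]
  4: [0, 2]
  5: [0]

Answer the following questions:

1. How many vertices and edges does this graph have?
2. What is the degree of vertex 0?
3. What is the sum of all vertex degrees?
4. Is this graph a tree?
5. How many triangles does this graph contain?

Count: 6 vertices, 7 edges.
Vertex 0 has neighbors [1, 2, 4, 5], degree = 4.
Handshaking lemma: 2 * 7 = 14.
A tree on 6 vertices has 5 edges. This graph has 7 edges (2 extra). Not a tree.
Number of triangles = 1.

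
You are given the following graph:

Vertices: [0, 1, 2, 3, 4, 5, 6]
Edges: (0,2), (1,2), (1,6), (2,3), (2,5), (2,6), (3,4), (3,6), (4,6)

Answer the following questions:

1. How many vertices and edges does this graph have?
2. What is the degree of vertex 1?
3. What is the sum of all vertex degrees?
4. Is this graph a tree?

Count: 7 vertices, 9 edges.
Vertex 1 has neighbors [2, 6], degree = 2.
Handshaking lemma: 2 * 9 = 18.
A tree on 7 vertices has 6 edges. This graph has 9 edges (3 extra). Not a tree.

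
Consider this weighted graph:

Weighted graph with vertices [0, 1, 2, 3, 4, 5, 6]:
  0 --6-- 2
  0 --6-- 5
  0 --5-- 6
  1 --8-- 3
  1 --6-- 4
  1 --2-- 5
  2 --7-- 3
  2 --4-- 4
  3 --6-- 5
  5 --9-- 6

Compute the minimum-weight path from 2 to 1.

Using Dijkstra's algorithm from vertex 2:
Shortest path: 2 -> 4 -> 1
Total weight: 4 + 6 = 10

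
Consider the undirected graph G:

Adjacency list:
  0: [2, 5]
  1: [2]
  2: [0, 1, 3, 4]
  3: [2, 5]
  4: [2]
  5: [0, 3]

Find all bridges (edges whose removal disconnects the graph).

A bridge is an edge whose removal increases the number of connected components.
Bridges found: (1,2), (2,4)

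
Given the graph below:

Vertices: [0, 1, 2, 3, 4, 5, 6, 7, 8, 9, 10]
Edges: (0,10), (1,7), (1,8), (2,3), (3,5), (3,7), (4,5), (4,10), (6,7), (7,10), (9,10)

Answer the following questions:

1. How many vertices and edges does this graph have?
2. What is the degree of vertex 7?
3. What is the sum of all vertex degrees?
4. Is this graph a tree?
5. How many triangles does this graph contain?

Count: 11 vertices, 11 edges.
Vertex 7 has neighbors [1, 3, 6, 10], degree = 4.
Handshaking lemma: 2 * 11 = 22.
A tree on 11 vertices has 10 edges. This graph has 11 edges (1 extra). Not a tree.
Number of triangles = 0.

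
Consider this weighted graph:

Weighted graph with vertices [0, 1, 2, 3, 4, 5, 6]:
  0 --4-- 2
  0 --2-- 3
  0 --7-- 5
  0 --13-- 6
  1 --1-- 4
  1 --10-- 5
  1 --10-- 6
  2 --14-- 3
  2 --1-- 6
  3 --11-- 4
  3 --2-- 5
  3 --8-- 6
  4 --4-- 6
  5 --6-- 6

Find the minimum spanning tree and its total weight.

Applying Kruskal's algorithm (sort edges by weight, add if no cycle):
  Add (1,4) w=1
  Add (2,6) w=1
  Add (0,3) w=2
  Add (3,5) w=2
  Add (0,2) w=4
  Add (4,6) w=4
  Skip (5,6) w=6 (creates cycle)
  Skip (0,5) w=7 (creates cycle)
  Skip (3,6) w=8 (creates cycle)
  Skip (1,6) w=10 (creates cycle)
  Skip (1,5) w=10 (creates cycle)
  Skip (3,4) w=11 (creates cycle)
  Skip (0,6) w=13 (creates cycle)
  Skip (2,3) w=14 (creates cycle)
MST weight = 14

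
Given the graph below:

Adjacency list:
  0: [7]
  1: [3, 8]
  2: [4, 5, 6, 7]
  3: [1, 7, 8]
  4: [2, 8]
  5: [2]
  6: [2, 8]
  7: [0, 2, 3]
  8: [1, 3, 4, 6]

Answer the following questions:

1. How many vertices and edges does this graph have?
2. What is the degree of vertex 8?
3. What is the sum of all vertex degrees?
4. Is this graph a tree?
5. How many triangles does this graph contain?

Count: 9 vertices, 11 edges.
Vertex 8 has neighbors [1, 3, 4, 6], degree = 4.
Handshaking lemma: 2 * 11 = 22.
A tree on 9 vertices has 8 edges. This graph has 11 edges (3 extra). Not a tree.
Number of triangles = 1.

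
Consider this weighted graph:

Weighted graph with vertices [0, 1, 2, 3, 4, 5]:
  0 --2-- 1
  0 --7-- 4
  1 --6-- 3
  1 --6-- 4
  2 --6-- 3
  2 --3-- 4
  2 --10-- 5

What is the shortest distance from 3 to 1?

Using Dijkstra's algorithm from vertex 3:
Shortest path: 3 -> 1
Total weight: 6 = 6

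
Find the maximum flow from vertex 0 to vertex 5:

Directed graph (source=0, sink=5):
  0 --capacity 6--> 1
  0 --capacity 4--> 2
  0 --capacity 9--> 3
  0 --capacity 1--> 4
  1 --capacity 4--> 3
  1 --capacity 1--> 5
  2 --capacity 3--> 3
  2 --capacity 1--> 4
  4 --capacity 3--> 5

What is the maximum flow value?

Computing max flow:
  Flow on (0->1): 1/6
  Flow on (0->2): 1/4
  Flow on (0->4): 1/1
  Flow on (1->5): 1/1
  Flow on (2->4): 1/1
  Flow on (4->5): 2/3
Maximum flow = 3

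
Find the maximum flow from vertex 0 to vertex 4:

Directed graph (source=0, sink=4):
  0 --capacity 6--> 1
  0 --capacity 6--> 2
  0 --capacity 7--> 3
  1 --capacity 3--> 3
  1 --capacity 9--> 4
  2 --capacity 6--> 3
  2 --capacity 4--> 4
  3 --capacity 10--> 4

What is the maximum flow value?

Computing max flow:
  Flow on (0->1): 6/6
  Flow on (0->2): 6/6
  Flow on (0->3): 7/7
  Flow on (1->4): 6/9
  Flow on (2->3): 2/6
  Flow on (2->4): 4/4
  Flow on (3->4): 9/10
Maximum flow = 19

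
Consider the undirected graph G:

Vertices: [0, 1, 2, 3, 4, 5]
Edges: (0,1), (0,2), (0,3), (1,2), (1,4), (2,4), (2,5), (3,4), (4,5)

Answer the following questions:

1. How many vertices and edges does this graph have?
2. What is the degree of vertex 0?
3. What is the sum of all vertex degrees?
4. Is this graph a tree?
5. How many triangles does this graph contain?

Count: 6 vertices, 9 edges.
Vertex 0 has neighbors [1, 2, 3], degree = 3.
Handshaking lemma: 2 * 9 = 18.
A tree on 6 vertices has 5 edges. This graph has 9 edges (4 extra). Not a tree.
Number of triangles = 3.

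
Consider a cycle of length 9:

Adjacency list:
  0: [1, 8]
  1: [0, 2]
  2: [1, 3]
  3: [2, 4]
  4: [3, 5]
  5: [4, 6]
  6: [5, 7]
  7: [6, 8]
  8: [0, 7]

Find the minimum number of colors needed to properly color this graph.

This is an odd cycle (C_9). Odd cycles are not bipartite (any 2-coloring forces two adjacent vertices to match), and 3 colors suffice.
Chromatic number = 3.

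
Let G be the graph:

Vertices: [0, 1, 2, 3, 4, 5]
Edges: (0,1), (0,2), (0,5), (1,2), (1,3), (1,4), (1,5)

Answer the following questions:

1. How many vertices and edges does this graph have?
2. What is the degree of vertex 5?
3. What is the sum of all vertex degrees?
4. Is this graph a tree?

Count: 6 vertices, 7 edges.
Vertex 5 has neighbors [0, 1], degree = 2.
Handshaking lemma: 2 * 7 = 14.
A tree on 6 vertices has 5 edges. This graph has 7 edges (2 extra). Not a tree.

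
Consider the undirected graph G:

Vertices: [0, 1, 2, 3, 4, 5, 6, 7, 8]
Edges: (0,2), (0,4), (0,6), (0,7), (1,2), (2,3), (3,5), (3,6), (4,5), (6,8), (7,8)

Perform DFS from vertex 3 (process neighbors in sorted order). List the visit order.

DFS from vertex 3 (neighbors processed in ascending order):
Visit order: 3, 2, 0, 4, 5, 6, 8, 7, 1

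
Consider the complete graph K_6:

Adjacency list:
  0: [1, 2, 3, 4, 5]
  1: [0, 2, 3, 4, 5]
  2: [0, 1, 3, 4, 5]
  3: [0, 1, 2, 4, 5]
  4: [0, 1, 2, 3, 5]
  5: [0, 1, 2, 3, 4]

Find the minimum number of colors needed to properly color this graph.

In K_6, every vertex is adjacent to every other vertex.
Each vertex needs a unique color.
Chromatic number = 6.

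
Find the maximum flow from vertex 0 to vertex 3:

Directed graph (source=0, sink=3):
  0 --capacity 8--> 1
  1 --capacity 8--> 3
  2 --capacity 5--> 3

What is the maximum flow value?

Computing max flow:
  Flow on (0->1): 8/8
  Flow on (1->3): 8/8
Maximum flow = 8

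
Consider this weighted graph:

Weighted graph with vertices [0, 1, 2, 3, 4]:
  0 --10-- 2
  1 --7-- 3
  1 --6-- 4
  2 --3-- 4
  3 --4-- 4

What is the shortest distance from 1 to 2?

Using Dijkstra's algorithm from vertex 1:
Shortest path: 1 -> 4 -> 2
Total weight: 6 + 3 = 9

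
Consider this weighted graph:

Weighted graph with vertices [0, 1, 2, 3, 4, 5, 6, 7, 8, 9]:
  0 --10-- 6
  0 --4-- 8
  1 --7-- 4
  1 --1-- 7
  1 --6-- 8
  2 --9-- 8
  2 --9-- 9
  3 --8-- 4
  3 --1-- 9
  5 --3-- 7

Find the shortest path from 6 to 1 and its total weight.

Using Dijkstra's algorithm from vertex 6:
Shortest path: 6 -> 0 -> 8 -> 1
Total weight: 10 + 4 + 6 = 20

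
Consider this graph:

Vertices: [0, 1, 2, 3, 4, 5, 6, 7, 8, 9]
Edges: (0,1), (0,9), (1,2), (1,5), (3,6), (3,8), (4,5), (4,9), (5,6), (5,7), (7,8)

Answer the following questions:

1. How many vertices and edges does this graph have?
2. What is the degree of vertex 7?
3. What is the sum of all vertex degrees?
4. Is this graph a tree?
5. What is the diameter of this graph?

Count: 10 vertices, 11 edges.
Vertex 7 has neighbors [5, 8], degree = 2.
Handshaking lemma: 2 * 11 = 22.
A tree on 10 vertices has 9 edges. This graph has 11 edges (2 extra). Not a tree.
Diameter (longest shortest path) = 4.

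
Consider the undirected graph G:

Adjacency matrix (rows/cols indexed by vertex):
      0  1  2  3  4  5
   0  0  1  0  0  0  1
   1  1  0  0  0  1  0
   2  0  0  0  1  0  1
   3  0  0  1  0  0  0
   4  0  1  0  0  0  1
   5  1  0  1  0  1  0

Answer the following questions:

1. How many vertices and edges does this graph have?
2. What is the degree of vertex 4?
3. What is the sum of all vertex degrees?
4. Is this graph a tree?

Count: 6 vertices, 6 edges.
Vertex 4 has neighbors [1, 5], degree = 2.
Handshaking lemma: 2 * 6 = 12.
A tree on 6 vertices has 5 edges. This graph has 6 edges (1 extra). Not a tree.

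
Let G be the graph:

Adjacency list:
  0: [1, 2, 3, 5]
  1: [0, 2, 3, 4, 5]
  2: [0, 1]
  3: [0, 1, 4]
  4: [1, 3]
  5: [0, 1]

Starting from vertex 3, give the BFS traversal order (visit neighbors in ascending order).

BFS from vertex 3 (neighbors processed in ascending order):
Visit order: 3, 0, 1, 4, 2, 5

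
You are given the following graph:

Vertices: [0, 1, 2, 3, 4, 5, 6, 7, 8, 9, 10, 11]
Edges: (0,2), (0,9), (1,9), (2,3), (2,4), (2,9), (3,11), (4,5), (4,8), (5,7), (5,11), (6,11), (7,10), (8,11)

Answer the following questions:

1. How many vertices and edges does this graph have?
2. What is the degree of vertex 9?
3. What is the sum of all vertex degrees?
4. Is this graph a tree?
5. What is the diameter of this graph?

Count: 12 vertices, 14 edges.
Vertex 9 has neighbors [0, 1, 2], degree = 3.
Handshaking lemma: 2 * 14 = 28.
A tree on 12 vertices has 11 edges. This graph has 14 edges (3 extra). Not a tree.
Diameter (longest shortest path) = 6.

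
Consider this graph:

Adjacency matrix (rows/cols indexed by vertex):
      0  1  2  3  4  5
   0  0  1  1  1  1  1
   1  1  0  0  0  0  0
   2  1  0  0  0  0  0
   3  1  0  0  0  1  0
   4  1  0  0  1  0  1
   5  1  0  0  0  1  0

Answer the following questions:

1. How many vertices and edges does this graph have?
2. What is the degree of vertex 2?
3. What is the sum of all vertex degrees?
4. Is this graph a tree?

Count: 6 vertices, 7 edges.
Vertex 2 has neighbors [0], degree = 1.
Handshaking lemma: 2 * 7 = 14.
A tree on 6 vertices has 5 edges. This graph has 7 edges (2 extra). Not a tree.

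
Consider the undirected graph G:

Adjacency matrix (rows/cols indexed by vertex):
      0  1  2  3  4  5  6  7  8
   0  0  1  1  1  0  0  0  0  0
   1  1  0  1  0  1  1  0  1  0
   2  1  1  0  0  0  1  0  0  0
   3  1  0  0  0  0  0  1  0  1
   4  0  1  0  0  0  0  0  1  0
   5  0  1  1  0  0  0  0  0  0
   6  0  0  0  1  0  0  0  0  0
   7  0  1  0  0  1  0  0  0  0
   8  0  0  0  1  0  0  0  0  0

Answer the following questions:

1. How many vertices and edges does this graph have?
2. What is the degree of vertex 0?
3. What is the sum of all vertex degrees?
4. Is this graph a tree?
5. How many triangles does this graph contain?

Count: 9 vertices, 11 edges.
Vertex 0 has neighbors [1, 2, 3], degree = 3.
Handshaking lemma: 2 * 11 = 22.
A tree on 9 vertices has 8 edges. This graph has 11 edges (3 extra). Not a tree.
Number of triangles = 3.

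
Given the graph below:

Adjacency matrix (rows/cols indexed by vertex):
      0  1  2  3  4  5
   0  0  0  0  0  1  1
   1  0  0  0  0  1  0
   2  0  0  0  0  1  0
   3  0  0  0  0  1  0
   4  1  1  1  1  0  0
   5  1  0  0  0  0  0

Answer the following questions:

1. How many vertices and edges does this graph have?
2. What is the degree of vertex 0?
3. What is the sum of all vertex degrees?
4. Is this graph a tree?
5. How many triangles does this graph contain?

Count: 6 vertices, 5 edges.
Vertex 0 has neighbors [4, 5], degree = 2.
Handshaking lemma: 2 * 5 = 10.
A graph is a tree iff it is connected and has exactly n-1 edges. This graph is connected (all 6 vertices in one component) and has 6-1 = 5 edges. It is a tree.
Number of triangles = 0.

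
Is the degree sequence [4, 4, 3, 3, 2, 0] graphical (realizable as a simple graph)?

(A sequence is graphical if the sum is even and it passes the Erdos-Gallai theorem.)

Sum of degrees = 16. Sum is even and passes Erdos-Gallai. The sequence IS graphical.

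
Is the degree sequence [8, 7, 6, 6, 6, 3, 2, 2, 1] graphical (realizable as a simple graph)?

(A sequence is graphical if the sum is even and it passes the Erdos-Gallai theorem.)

Sum of degrees = 41. Sum is odd, so the sequence is NOT graphical.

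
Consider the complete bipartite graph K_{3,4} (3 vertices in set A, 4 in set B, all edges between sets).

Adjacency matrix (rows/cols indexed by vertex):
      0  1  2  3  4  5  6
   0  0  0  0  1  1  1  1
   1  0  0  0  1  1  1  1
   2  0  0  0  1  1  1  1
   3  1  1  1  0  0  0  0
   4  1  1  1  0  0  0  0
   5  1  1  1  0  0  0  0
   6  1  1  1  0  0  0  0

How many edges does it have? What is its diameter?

K_{3,4} has 3 * 4 = 12 edges.
Any vertex reaches any opposite-side vertex in 1 step; same-side vertices reach in 2 steps via any opposite-side vertex.
Diameter = 2.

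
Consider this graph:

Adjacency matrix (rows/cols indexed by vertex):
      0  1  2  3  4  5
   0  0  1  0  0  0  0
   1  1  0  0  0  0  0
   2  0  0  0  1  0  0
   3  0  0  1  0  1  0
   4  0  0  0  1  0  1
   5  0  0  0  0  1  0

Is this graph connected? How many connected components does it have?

Checking connectivity: the graph has 2 connected component(s).
Components: [[0, 1], [2, 3, 4, 5]]. The graph is NOT connected.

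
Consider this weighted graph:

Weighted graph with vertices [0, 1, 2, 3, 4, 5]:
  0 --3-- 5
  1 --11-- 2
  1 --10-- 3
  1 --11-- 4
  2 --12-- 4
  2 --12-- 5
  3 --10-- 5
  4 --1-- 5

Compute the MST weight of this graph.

Applying Kruskal's algorithm (sort edges by weight, add if no cycle):
  Add (4,5) w=1
  Add (0,5) w=3
  Add (1,3) w=10
  Add (3,5) w=10
  Add (1,2) w=11
  Skip (1,4) w=11 (creates cycle)
  Skip (2,4) w=12 (creates cycle)
  Skip (2,5) w=12 (creates cycle)
MST weight = 35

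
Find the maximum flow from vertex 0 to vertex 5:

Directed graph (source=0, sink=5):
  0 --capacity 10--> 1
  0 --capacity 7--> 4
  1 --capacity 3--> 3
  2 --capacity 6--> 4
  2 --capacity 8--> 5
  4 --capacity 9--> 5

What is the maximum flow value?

Computing max flow:
  Flow on (0->4): 7/7
  Flow on (4->5): 7/9
Maximum flow = 7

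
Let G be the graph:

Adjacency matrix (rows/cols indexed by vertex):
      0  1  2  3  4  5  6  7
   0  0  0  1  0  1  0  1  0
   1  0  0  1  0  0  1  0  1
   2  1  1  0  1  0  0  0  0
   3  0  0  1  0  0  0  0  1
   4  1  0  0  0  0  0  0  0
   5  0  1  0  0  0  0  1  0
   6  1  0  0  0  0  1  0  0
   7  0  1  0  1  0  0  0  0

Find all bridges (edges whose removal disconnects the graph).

A bridge is an edge whose removal increases the number of connected components.
Bridges found: (0,4)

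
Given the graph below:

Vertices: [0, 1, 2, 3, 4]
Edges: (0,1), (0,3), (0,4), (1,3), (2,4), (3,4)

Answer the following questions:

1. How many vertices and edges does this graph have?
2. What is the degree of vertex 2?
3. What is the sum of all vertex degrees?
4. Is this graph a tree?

Count: 5 vertices, 6 edges.
Vertex 2 has neighbors [4], degree = 1.
Handshaking lemma: 2 * 6 = 12.
A tree on 5 vertices has 4 edges. This graph has 6 edges (2 extra). Not a tree.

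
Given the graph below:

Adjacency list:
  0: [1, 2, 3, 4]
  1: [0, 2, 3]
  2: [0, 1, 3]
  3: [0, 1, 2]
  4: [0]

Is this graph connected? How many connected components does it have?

Checking connectivity: the graph has 1 connected component(s).
All vertices are reachable from each other. The graph IS connected.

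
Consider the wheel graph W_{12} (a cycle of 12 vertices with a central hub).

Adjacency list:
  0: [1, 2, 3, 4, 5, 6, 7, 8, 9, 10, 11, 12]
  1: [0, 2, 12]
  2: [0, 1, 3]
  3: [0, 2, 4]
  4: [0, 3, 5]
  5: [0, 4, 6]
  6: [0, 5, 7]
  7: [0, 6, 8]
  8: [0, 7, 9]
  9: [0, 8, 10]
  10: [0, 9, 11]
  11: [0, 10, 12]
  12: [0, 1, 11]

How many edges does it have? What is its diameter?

Wheel graph W_{12}: 12 cycle edges + 12 spoke edges = 24 edges.
The hub is distance 1 from all cycle vertices. Max distance between cycle vertices through hub is 2.
Diameter = 2.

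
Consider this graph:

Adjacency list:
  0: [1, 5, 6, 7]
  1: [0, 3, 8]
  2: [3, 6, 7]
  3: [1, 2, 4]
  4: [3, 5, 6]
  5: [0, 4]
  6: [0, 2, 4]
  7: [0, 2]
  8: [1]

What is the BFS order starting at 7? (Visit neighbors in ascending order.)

BFS from vertex 7 (neighbors processed in ascending order):
Visit order: 7, 0, 2, 1, 5, 6, 3, 8, 4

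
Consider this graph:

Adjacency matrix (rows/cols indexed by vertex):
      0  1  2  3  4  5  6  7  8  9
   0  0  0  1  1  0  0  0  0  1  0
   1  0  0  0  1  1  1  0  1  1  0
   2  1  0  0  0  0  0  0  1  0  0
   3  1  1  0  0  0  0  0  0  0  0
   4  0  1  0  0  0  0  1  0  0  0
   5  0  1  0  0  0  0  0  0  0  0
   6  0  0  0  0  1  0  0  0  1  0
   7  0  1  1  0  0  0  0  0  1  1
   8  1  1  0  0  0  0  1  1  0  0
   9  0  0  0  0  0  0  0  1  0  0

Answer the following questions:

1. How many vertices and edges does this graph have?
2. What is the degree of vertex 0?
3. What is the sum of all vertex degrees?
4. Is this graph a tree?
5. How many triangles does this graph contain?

Count: 10 vertices, 13 edges.
Vertex 0 has neighbors [2, 3, 8], degree = 3.
Handshaking lemma: 2 * 13 = 26.
A tree on 10 vertices has 9 edges. This graph has 13 edges (4 extra). Not a tree.
Number of triangles = 1.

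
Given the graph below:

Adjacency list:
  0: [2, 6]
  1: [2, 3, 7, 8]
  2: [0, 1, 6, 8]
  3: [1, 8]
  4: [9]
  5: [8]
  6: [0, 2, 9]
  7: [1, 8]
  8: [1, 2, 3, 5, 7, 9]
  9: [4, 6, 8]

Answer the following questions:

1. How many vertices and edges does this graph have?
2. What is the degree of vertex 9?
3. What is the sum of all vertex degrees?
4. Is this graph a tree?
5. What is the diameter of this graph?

Count: 10 vertices, 14 edges.
Vertex 9 has neighbors [4, 6, 8], degree = 3.
Handshaking lemma: 2 * 14 = 28.
A tree on 10 vertices has 9 edges. This graph has 14 edges (5 extra). Not a tree.
Diameter (longest shortest path) = 3.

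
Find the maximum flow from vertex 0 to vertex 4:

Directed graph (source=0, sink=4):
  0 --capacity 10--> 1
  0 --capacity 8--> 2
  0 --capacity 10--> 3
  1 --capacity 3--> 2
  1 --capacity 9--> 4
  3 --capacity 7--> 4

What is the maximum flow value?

Computing max flow:
  Flow on (0->1): 9/10
  Flow on (0->3): 7/10
  Flow on (1->4): 9/9
  Flow on (3->4): 7/7
Maximum flow = 16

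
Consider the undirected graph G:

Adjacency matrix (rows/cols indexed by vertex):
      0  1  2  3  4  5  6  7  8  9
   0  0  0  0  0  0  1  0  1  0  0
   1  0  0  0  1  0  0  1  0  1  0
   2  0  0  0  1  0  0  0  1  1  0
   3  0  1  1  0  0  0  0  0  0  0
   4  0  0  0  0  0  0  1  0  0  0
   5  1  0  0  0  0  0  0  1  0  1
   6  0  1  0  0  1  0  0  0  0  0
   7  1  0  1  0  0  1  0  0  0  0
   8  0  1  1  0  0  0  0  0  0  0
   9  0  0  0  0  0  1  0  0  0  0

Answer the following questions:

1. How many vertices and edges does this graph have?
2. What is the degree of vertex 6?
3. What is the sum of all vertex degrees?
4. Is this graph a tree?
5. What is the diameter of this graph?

Count: 10 vertices, 11 edges.
Vertex 6 has neighbors [1, 4], degree = 2.
Handshaking lemma: 2 * 11 = 22.
A tree on 10 vertices has 9 edges. This graph has 11 edges (2 extra). Not a tree.
Diameter (longest shortest path) = 7.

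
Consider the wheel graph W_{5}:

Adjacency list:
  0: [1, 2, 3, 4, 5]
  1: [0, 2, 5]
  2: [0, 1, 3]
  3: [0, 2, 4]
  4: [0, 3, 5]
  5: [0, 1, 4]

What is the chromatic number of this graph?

W_{5} = C_{5} plus a hub adjacent to every cycle vertex.
The outer cycle needs 3 colors (odd cycle); the hub is adjacent to all of them so needs a fresh color.
Chromatic number = 3 + 1 = 4.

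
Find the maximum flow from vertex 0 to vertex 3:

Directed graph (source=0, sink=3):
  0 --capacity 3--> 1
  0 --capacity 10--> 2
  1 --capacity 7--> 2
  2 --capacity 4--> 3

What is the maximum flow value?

Computing max flow:
  Flow on (0->1): 3/3
  Flow on (0->2): 1/10
  Flow on (1->2): 3/7
  Flow on (2->3): 4/4
Maximum flow = 4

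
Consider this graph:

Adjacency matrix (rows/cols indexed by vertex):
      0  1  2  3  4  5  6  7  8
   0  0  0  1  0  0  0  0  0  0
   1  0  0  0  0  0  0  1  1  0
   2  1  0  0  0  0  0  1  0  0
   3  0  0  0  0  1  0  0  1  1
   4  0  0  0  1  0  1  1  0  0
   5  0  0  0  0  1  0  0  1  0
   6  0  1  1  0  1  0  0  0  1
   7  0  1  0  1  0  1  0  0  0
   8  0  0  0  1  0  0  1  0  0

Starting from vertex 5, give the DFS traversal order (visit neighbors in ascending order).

DFS from vertex 5 (neighbors processed in ascending order):
Visit order: 5, 4, 3, 7, 1, 6, 2, 0, 8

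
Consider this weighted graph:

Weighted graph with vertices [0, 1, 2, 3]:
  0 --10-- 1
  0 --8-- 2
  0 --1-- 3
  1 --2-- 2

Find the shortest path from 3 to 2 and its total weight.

Using Dijkstra's algorithm from vertex 3:
Shortest path: 3 -> 0 -> 2
Total weight: 1 + 8 = 9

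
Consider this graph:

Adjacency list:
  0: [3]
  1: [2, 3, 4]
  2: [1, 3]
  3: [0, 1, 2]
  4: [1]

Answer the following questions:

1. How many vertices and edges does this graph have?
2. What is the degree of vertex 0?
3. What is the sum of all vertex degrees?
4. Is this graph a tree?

Count: 5 vertices, 5 edges.
Vertex 0 has neighbors [3], degree = 1.
Handshaking lemma: 2 * 5 = 10.
A tree on 5 vertices has 4 edges. This graph has 5 edges (1 extra). Not a tree.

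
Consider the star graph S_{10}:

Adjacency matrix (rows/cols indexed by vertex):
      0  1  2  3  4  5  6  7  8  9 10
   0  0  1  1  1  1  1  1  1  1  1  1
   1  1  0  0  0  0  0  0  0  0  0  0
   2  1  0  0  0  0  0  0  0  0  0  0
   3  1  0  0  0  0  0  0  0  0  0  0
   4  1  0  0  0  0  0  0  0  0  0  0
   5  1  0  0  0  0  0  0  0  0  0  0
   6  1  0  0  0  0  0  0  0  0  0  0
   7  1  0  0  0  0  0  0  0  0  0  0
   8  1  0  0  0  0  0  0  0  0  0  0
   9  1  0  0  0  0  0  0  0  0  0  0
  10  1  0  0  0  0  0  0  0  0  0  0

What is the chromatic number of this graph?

S_{10} has one hub adjacent to 10 leaves; leaves are pairwise non-adjacent.
Color the hub 0 and every leaf 1.
Chromatic number = 2.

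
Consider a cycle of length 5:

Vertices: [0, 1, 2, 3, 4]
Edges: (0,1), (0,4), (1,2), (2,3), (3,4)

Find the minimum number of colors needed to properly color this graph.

This is an odd cycle (C_5). Odd cycles are not bipartite (any 2-coloring forces two adjacent vertices to match), and 3 colors suffice.
Chromatic number = 3.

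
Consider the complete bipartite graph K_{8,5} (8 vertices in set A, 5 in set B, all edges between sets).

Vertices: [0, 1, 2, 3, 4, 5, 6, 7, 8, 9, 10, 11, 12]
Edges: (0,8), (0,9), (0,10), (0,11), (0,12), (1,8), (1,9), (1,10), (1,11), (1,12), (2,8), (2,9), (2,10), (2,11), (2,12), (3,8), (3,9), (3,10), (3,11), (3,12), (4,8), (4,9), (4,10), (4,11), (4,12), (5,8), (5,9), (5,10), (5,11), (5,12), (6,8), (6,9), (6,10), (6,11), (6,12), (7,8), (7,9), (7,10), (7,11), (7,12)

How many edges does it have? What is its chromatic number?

K_{8,5} has 8 * 5 = 40 edges.
Bipartite graphs have chromatic number 2 (color each partition differently).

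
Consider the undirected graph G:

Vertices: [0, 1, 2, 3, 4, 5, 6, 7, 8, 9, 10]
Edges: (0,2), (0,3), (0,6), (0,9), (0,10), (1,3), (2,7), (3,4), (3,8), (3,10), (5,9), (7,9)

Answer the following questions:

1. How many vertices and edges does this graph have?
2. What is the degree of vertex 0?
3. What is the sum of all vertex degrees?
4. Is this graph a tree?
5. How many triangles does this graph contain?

Count: 11 vertices, 12 edges.
Vertex 0 has neighbors [2, 3, 6, 9, 10], degree = 5.
Handshaking lemma: 2 * 12 = 24.
A tree on 11 vertices has 10 edges. This graph has 12 edges (2 extra). Not a tree.
Number of triangles = 1.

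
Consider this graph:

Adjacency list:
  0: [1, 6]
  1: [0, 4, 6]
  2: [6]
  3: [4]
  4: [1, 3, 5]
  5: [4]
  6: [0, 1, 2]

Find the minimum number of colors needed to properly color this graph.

The graph has a maximum clique of size 3 (lower bound on chromatic number).
A valid 3-coloring: {0: 2, 1: 0, 2: 0, 3: 0, 4: 1, 5: 0, 6: 1}.
Chromatic number = 3.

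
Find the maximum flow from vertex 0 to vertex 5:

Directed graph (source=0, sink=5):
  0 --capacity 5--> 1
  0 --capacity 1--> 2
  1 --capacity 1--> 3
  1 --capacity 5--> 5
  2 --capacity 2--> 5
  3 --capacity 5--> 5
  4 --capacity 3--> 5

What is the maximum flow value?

Computing max flow:
  Flow on (0->1): 5/5
  Flow on (0->2): 1/1
  Flow on (1->5): 5/5
  Flow on (2->5): 1/2
Maximum flow = 6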